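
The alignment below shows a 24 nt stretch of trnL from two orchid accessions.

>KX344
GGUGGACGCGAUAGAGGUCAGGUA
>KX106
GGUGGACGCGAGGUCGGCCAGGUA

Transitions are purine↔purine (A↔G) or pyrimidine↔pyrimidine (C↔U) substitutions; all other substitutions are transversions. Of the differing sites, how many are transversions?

The sequences differ at positions 12 (U/G, transversion), 13 (A/G, transition), 14 (G/U, transversion), 15 (A/C, transversion), 18 (U/C, transition).
Of the 5 differences, 2 transitions and 3 transversions, so the answer is 3.

3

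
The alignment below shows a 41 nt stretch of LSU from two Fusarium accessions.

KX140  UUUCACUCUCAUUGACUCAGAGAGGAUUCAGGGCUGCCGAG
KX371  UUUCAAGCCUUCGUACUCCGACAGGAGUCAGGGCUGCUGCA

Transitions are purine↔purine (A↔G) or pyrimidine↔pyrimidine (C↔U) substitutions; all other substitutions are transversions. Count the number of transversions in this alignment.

9

Mismatches occur at site 6 (C↔A, transversion), site 7 (U↔G, transversion), site 9 (U↔C, transition), site 10 (C↔U, transition), site 11 (A↔U, transversion), site 12 (U↔C, transition), site 13 (U↔G, transversion), site 14 (G↔U, transversion), site 19 (A↔C, transversion), site 22 (G↔C, transversion), site 27 (U↔G, transversion), site 38 (C↔U, transition), site 40 (A↔C, transversion), site 41 (G↔A, transition).
Of the 14 differences, 5 transitions and 9 transversions, so the answer is 9.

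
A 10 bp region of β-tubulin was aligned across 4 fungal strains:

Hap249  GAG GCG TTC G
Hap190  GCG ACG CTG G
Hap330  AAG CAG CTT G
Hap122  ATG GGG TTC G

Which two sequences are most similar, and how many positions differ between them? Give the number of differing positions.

3

Pairwise Hamming distances:
  Hap249 vs Hap190: 4
  Hap249 vs Hap330: 5
  Hap249 vs Hap122: 3
  Hap190 vs Hap330: 5
  Hap190 vs Hap122: 6
  Hap330 vs Hap122: 5
The smallest is 3, between Hap249 and Hap122.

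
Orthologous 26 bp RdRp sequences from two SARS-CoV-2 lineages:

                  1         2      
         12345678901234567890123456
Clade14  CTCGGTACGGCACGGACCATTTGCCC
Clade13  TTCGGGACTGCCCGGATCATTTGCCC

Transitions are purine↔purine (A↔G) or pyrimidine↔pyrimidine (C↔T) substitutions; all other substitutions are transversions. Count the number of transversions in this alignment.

Mismatches occur at site 1 (C/T, transition), site 6 (T/G, transversion), site 9 (G/T, transversion), site 12 (A/C, transversion), site 17 (C/T, transition).
Of the 5 differences, 2 transitions and 3 transversions, so the answer is 3.

3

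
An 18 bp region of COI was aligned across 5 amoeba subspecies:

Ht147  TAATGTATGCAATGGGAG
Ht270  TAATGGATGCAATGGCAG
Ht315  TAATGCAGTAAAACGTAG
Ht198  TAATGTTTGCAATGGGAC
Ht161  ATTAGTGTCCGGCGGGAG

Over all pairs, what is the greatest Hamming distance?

Pairwise Hamming distances:
  Ht147 vs Ht270: 2
  Ht147 vs Ht315: 7
  Ht147 vs Ht198: 2
  Ht147 vs Ht161: 9
  Ht270 vs Ht315: 7
  Ht270 vs Ht198: 4
  Ht270 vs Ht161: 11
  Ht315 vs Ht198: 9
  Ht315 vs Ht161: 14
  Ht198 vs Ht161: 10
The largest is 14, between Ht315 and Ht161.

14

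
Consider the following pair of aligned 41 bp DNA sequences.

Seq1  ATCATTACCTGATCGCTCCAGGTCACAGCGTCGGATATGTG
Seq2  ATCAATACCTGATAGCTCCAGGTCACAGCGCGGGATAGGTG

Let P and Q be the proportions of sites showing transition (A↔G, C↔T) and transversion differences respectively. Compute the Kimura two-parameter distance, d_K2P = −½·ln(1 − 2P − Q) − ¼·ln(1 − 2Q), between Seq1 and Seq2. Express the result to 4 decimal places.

Differing sites — 5:T/A (Tv); 14:C/A (Tv); 31:T/C (Ti); 32:C/G (Tv); 38:T/G (Tv).
Of the 5 differences, 1 transition and 4 transversions over 41 sites: P = 1/41 = 0.024390, Q = 4/41 = 0.097561.
d = −0.5·ln(0.853659) − 0.25·ln(0.804878) = −0.5·(-0.158223) − 0.25·(-0.217065) = 0.1334.

0.1334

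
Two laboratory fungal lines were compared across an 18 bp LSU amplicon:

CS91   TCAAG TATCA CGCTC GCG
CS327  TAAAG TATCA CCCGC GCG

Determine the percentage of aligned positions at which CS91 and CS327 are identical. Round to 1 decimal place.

Differing sites — 2:C/A; 12:G/C; 14:T/G.
15 of the 18 sites match, so the percent identity is 15/18 × 100 = 83.3%.

83.3%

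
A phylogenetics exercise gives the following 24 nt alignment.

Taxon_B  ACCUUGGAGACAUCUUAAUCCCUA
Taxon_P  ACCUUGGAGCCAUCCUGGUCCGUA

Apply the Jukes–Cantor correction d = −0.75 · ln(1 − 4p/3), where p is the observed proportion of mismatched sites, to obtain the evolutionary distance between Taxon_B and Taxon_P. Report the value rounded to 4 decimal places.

The sequences differ at positions 10 (A/C), 15 (U/C), 17 (A/G), 18 (A/G), 22 (C/G).
p = 5/24 = 0.208333.
d = −0.75 · ln(1 − (4/3)·0.208333) = −0.75 · ln(0.722223) = −0.75 · (-0.325421) = 0.2441.

0.2441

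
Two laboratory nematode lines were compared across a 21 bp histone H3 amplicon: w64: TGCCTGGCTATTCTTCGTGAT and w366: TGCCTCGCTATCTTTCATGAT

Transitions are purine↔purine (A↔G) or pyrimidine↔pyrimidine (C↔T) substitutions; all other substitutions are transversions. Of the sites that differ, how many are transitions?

3

The sequences differ at positions 6 (G/C, transversion), 12 (T/C, transition), 13 (C/T, transition), 17 (G/A, transition).
Of the 4 differences, 3 transitions and 1 transversion, so the answer is 3.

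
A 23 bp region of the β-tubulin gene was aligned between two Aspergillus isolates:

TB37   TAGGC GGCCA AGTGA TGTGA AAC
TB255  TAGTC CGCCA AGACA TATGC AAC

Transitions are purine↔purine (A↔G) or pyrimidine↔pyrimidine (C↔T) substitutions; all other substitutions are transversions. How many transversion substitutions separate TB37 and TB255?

5

The sequences differ at positions 4 (G/T, transversion), 6 (G/C, transversion), 13 (T/A, transversion), 14 (G/C, transversion), 17 (G/A, transition), 20 (A/C, transversion).
Of the 6 differences, 1 transition and 5 transversions, so the answer is 5.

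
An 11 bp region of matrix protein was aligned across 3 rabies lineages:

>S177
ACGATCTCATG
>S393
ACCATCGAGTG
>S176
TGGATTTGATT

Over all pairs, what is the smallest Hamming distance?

4

Pairwise Hamming distances:
  S177 vs S393: 4
  S177 vs S176: 5
  S393 vs S176: 8
The smallest is 4, between S177 and S393.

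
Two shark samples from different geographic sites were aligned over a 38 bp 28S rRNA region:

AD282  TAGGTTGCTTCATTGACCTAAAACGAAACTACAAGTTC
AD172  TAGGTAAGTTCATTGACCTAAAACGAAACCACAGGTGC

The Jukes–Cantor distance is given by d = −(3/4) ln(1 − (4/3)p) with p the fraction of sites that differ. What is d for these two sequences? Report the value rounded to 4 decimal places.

0.1773

Mismatches occur at site 6 (T/A), site 7 (G/A), site 8 (C/G), site 30 (T/C), site 34 (A/G), site 37 (T/G).
p = 6/38 = 0.157895.
d = −0.75 · ln(1 − (4/3)·0.157895) = −0.75 · ln(0.789473) = −0.75 · (-0.236390) = 0.1773.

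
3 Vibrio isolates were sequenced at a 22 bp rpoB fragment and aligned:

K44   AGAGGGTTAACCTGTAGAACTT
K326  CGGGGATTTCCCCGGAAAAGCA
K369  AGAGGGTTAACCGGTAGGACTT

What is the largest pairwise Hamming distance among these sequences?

Pairwise Hamming distances:
  K44 vs K326: 11
  K44 vs K369: 2
  K326 vs K369: 12
The largest is 12, between K326 and K369.

12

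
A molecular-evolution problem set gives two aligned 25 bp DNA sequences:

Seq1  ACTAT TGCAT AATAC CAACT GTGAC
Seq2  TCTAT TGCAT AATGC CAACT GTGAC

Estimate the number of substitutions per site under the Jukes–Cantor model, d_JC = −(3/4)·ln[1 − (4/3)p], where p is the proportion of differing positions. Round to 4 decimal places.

0.0846

Differing sites — 1:A/T; 14:A/G.
p = 2/25 = 0.080000.
d = −0.75 · ln(1 − (4/3)·0.080000) = −0.75 · ln(0.893333) = −0.75 · (-0.112796) = 0.0846.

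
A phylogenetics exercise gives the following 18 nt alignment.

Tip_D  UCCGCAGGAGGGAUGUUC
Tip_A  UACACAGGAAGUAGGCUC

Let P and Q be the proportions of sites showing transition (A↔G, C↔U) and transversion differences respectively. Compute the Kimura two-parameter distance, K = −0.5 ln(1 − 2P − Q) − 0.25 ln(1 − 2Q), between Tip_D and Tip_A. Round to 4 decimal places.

0.4479

Differing sites — 2:C/A (Tv); 4:G/A (Ti); 10:G/A (Ti); 12:G/U (Tv); 14:U/G (Tv); 16:U/C (Ti).
Of the 6 differences, 3 transitions and 3 transversions over 18 sites: P = 3/18 = 0.166667, Q = 3/18 = 0.166667.
d = −0.5·ln(0.499999) − 0.25·ln(0.666666) = −0.5·(-0.693149) − 0.25·(-0.405466) = 0.4479.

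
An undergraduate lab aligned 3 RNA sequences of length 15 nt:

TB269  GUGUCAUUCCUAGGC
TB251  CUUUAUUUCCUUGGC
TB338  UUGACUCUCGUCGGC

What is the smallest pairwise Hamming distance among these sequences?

5

Pairwise Hamming distances:
  TB269 vs TB251: 5
  TB269 vs TB338: 6
  TB251 vs TB338: 7
The smallest is 5, between TB269 and TB251.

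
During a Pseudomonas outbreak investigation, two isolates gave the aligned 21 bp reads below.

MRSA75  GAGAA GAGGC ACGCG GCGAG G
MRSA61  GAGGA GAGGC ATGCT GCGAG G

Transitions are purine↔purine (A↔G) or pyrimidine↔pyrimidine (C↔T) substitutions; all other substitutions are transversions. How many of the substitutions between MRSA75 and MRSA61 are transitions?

2

Mismatches occur at site 4 (A→G, transition), site 12 (C→T, transition), site 15 (G→T, transversion).
Of the 3 differences, 2 transitions and 1 transversion, so the answer is 2.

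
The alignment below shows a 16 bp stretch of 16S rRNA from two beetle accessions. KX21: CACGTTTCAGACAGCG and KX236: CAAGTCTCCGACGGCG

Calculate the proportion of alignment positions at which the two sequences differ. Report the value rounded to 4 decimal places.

The sequences differ at positions 3 (C/A), 6 (T/C), 9 (A/C), 13 (A/G).
There are 4 differences over 16 sites, so p = 4/16 = 0.2500.

0.2500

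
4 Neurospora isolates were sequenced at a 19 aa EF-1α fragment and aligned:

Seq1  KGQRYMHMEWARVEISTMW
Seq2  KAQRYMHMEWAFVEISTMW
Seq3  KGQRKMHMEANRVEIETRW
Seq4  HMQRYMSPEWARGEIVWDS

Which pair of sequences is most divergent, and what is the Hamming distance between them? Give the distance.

12

Pairwise Hamming distances:
  Seq1 vs Seq2: 2
  Seq1 vs Seq3: 5
  Seq1 vs Seq4: 9
  Seq2 vs Seq3: 7
  Seq2 vs Seq4: 10
  Seq3 vs Seq4: 12
The largest is 12, between Seq3 and Seq4.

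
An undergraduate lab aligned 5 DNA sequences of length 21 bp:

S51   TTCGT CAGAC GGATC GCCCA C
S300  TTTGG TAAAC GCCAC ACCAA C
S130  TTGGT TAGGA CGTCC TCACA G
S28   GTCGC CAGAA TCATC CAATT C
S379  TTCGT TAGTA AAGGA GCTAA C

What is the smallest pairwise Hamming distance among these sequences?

9

Pairwise Hamming distances:
  S51 vs S300: 9
  S51 vs S130: 10
  S51 vs S28: 10
  S51 vs S379: 10
  S300 vs S130: 13
  S300 vs S28: 14
  S300 vs S379: 12
  S130 vs S28: 14
  S130 vs S379: 11
  S28 vs S379: 14
The smallest is 9, between S51 and S300.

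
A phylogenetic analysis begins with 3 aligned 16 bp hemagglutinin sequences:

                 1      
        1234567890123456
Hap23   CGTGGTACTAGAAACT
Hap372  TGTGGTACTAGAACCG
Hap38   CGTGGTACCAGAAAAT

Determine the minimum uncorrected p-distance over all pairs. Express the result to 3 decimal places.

0.125

Pairwise Hamming distances:
  Hap23 vs Hap372: 3
  Hap23 vs Hap38: 2
  Hap372 vs Hap38: 5
The smallest is 2 mismatches, between Hap23 and Hap38; p = 2/16 = 0.125.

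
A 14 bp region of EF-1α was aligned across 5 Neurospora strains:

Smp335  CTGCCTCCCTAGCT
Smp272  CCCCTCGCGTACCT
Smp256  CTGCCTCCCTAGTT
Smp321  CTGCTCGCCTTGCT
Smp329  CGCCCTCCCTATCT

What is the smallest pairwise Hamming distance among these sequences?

1

Pairwise Hamming distances:
  Smp335 vs Smp272: 7
  Smp335 vs Smp256: 1
  Smp335 vs Smp321: 4
  Smp335 vs Smp329: 3
  Smp272 vs Smp256: 8
  Smp272 vs Smp321: 5
  Smp272 vs Smp329: 6
  Smp256 vs Smp321: 5
  Smp256 vs Smp329: 4
  Smp321 vs Smp329: 7
The smallest is 1, between Smp335 and Smp256.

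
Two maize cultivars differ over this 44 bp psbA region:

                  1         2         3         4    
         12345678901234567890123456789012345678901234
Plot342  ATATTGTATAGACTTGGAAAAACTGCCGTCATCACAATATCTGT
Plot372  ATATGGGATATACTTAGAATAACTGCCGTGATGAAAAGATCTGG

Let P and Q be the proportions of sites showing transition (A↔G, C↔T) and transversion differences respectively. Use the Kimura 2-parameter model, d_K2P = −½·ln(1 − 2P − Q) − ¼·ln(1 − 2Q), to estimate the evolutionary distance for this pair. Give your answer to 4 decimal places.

0.2754

Mismatches occur at site 5 (T↔G, transversion), site 7 (T↔G, transversion), site 11 (G↔T, transversion), site 16 (G↔A, transition), site 20 (A↔T, transversion), site 30 (C↔G, transversion), site 33 (C↔G, transversion), site 35 (C↔A, transversion), site 38 (T↔G, transversion), site 44 (T↔G, transversion).
Of the 10 differences, 1 transition and 9 transversions over 44 sites: P = 1/44 = 0.022727, Q = 9/44 = 0.204545.
d = −0.5·ln(0.750001) − 0.25·ln(0.590910) = −0.5·(-0.287681) − 0.25·(-0.526092) = 0.2754.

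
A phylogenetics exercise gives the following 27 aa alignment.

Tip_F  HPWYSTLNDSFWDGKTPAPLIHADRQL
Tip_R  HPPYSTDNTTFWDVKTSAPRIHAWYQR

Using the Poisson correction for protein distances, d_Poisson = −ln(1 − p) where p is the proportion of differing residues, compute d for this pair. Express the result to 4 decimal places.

0.4626

The sequences differ at positions 3 (W/P), 7 (L/D), 9 (D/T), 10 (S/T), 14 (G/V), 17 (P/S), 20 (L/R), 24 (D/W), 25 (R/Y), 27 (L/R).
p = 10/27 = 0.370370.
d = −ln(1 − 0.370370) = −ln(0.629630) = 0.4626.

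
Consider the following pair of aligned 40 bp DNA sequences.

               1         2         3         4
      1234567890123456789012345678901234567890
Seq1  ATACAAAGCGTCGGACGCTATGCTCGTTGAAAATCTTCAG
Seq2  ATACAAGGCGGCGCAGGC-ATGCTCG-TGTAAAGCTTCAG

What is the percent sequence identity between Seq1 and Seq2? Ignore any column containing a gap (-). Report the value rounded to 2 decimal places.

84.21%

Excluding the 2 gap columns leaves 38 comparable sites.
Mismatches occur at site 7 (A↔G), site 11 (T↔G), site 14 (G↔C), site 16 (C↔G), site 30 (A↔T), site 34 (T↔G).
32 of the 38 comparable sites match, so the percent identity is 32/38 × 100 = 84.21%.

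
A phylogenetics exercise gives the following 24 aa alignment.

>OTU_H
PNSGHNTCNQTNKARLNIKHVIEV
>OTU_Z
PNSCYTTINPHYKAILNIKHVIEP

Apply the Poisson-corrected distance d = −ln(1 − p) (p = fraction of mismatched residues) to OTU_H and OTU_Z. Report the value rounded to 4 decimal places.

0.4700

Differing sites — 4:G/C; 5:H/Y; 6:N/T; 8:C/I; 10:Q/P; 11:T/H; 12:N/Y; 15:R/I; 24:V/P.
p = 9/24 = 0.375000.
d = −ln(1 − 0.375000) = −ln(0.625000) = 0.4700.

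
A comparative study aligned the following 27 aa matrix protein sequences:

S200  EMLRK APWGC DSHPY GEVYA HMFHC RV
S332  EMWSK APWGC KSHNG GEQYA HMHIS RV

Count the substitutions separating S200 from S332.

Mismatches occur at site 3 (L→W), site 4 (R→S), site 11 (D→K), site 14 (P→N), site 15 (Y→G), site 18 (V→Q), site 23 (F→H), site 24 (H→I), site 25 (C→S).
That gives 9 mismatches out of 27 aligned sites, so the Hamming distance is 9.

9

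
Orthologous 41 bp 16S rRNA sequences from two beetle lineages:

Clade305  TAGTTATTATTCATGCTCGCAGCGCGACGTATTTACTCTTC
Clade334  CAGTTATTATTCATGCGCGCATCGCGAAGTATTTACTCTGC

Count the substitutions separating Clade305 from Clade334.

The sequences differ at positions 1 (T/C), 17 (T/G), 22 (G/T), 28 (C/A), 40 (T/G).
That gives 5 mismatches out of 41 aligned sites, so the Hamming distance is 5.

5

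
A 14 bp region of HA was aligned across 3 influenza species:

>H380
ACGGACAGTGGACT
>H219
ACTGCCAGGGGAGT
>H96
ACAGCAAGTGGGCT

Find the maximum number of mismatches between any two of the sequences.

Pairwise Hamming distances:
  H380 vs H219: 4
  H380 vs H96: 4
  H219 vs H96: 5
The largest is 5, between H219 and H96.

5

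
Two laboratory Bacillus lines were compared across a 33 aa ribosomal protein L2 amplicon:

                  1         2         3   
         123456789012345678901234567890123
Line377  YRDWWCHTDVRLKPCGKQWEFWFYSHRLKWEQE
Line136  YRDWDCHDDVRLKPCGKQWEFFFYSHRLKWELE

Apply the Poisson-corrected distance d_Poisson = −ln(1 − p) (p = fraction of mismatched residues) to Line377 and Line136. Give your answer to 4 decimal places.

The sequences differ at positions 5 (W/D), 8 (T/D), 22 (W/F), 32 (Q/L).
p = 4/33 = 0.121212.
d = −ln(1 − 0.121212) = −ln(0.878788) = 0.1292.

0.1292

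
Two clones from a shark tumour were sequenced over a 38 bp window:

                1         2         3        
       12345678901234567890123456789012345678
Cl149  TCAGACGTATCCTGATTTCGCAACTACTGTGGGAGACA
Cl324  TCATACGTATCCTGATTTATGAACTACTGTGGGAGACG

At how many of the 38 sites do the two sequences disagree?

5

The sequences differ at positions 4 (G/T), 19 (C/A), 20 (G/T), 21 (C/G), 38 (A/G).
That gives 5 mismatches out of 38 aligned sites, so the Hamming distance is 5.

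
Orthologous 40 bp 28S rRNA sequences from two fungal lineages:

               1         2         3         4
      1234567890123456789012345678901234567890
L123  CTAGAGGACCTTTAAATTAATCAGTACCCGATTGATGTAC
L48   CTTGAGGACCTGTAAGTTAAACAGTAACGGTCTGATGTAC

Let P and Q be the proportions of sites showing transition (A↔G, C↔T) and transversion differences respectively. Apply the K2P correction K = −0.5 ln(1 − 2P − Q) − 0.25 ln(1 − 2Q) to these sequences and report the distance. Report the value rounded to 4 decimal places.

The sequences differ at positions 3 (A/T, transversion), 12 (T/G, transversion), 16 (A/G, transition), 21 (T/A, transversion), 27 (C/A, transversion), 29 (C/G, transversion), 31 (A/T, transversion), 32 (T/C, transition).
Of the 8 differences, 2 transitions and 6 transversions over 40 sites: P = 2/40 = 0.050000, Q = 6/40 = 0.150000.
d = −0.5·ln(0.750000) − 0.25·ln(0.700000) = −0.5·(-0.287682) − 0.25·(-0.356675) = 0.2330.

0.2330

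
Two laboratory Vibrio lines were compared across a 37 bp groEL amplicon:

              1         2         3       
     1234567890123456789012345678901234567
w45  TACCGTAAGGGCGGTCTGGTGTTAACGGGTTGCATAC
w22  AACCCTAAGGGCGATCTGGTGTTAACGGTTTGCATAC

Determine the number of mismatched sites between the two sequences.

The sequences differ at positions 1 (T/A), 5 (G/C), 14 (G/A), 29 (G/T).
That gives 4 mismatches out of 37 aligned sites, so the Hamming distance is 4.

4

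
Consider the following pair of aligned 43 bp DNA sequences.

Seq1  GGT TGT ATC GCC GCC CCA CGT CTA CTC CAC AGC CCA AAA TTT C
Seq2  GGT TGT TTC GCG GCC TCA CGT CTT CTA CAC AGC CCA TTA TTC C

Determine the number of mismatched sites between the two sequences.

8

Differing sites — 7:A/T; 12:C/G; 16:C/T; 24:A/T; 27:C/A; 37:A/T; 38:A/T; 42:T/C.
That gives 8 mismatches out of 43 aligned sites, so the Hamming distance is 8.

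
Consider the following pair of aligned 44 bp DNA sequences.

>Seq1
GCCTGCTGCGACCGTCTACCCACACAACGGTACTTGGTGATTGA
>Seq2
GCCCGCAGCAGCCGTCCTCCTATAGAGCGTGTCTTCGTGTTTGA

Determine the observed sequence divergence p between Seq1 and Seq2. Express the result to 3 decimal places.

Mismatches occur at site 4 (T/C), site 7 (T/A), site 10 (G/A), site 11 (A/G), site 17 (T/C), site 18 (A/T), site 21 (C/T), site 23 (C/T), site 25 (C/G), site 27 (A/G), site 30 (G/T), site 31 (T/G), site 32 (A/T), site 36 (G/C), site 40 (A/T).
There are 15 differences over 44 sites, so p = 15/44 = 0.341.

0.341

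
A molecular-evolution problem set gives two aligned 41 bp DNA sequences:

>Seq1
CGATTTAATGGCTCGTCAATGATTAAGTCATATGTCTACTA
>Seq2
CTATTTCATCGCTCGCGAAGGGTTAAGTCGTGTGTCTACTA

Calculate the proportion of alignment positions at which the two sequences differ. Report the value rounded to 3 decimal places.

Mismatches occur at site 2 (G↔T), site 7 (A↔C), site 10 (G↔C), site 16 (T↔C), site 17 (C↔G), site 20 (T↔G), site 22 (A↔G), site 30 (A↔G), site 32 (A↔G).
There are 9 differences over 41 sites, so p = 9/41 = 0.220.

0.220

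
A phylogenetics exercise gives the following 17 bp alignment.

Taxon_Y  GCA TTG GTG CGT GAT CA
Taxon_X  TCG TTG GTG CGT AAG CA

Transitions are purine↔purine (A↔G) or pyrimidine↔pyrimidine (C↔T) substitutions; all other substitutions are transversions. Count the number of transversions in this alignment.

The sequences differ at positions 1 (G/T, transversion), 3 (A/G, transition), 13 (G/A, transition), 15 (T/G, transversion).
Of the 4 differences, 2 transitions and 2 transversions, so the answer is 2.

2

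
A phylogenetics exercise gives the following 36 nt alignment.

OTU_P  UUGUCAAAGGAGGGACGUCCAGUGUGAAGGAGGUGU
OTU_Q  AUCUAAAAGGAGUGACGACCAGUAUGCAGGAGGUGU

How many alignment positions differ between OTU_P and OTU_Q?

The sequences differ at positions 1 (U/A), 3 (G/C), 5 (C/A), 13 (G/U), 18 (U/A), 24 (G/A), 27 (A/C).
That gives 7 mismatches out of 36 aligned sites, so the Hamming distance is 7.

7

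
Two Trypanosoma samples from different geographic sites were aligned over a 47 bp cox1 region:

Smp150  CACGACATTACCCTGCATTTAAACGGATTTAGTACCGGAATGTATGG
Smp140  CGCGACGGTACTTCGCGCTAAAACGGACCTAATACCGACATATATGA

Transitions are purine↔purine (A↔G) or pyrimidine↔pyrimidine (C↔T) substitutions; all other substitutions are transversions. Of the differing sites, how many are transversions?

3

Differing sites — 2:A/G (Ti); 7:A/G (Ti); 8:T/G (Tv); 12:C/T (Ti); 13:C/T (Ti); 14:T/C (Ti); 17:A/G (Ti); 18:T/C (Ti); 20:T/A (Tv); 28:T/C (Ti); 29:T/C (Ti); 32:G/A (Ti); 38:G/A (Ti); 39:A/C (Tv); 42:G/A (Ti); 47:G/A (Ti).
Of the 16 differences, 13 transitions and 3 transversions, so the answer is 3.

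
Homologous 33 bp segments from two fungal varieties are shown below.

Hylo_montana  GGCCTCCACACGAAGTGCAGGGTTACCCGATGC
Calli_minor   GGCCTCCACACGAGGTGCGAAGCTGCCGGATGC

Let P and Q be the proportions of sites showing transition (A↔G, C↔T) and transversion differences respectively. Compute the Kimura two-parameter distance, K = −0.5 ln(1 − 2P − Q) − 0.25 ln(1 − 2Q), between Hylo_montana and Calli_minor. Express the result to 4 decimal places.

Differing sites — 14:A/G (Ti); 19:A/G (Ti); 20:G/A (Ti); 21:G/A (Ti); 23:T/C (Ti); 25:A/G (Ti); 28:C/G (Tv).
Of the 7 differences, 6 transitions and 1 transversion over 33 sites: P = 6/33 = 0.181818, Q = 1/33 = 0.030303.
d = −0.5·ln(0.606061) − 0.25·ln(0.939394) = −0.5·(-0.500775) − 0.25·(-0.062520) = 0.2660.

0.2660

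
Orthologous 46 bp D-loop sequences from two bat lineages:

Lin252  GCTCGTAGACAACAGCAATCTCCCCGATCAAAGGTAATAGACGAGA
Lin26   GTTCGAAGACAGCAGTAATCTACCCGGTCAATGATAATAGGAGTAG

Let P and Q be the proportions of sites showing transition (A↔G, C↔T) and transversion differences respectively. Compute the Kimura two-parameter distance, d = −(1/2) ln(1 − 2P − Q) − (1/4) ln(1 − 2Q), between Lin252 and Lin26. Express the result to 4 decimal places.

0.3662

The sequences differ at positions 2 (C/T, transition), 6 (T/A, transversion), 12 (A/G, transition), 16 (C/T, transition), 22 (C/A, transversion), 27 (A/G, transition), 32 (A/T, transversion), 34 (G/A, transition), 41 (A/G, transition), 42 (C/A, transversion), 44 (A/T, transversion), 45 (G/A, transition), 46 (A/G, transition).
Of the 13 differences, 8 transitions and 5 transversions over 46 sites: P = 8/46 = 0.173913, Q = 5/46 = 0.108696.
d = −0.5·ln(0.543478) − 0.25·ln(0.782608) = −0.5·(-0.609766) − 0.25·(-0.245123) = 0.3662.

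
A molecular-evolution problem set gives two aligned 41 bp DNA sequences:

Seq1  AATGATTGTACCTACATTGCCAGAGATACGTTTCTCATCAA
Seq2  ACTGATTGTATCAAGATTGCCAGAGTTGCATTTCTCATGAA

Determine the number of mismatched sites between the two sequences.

8

Differing sites — 2:A/C; 11:C/T; 13:T/A; 15:C/G; 26:A/T; 28:A/G; 30:G/A; 39:C/G.
That gives 8 mismatches out of 41 aligned sites, so the Hamming distance is 8.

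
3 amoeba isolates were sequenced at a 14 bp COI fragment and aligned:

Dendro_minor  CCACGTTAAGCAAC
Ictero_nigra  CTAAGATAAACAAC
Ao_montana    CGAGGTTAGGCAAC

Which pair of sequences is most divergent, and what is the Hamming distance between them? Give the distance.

Pairwise Hamming distances:
  Dendro_minor vs Ictero_nigra: 4
  Dendro_minor vs Ao_montana: 3
  Ictero_nigra vs Ao_montana: 5
The largest is 5, between Ictero_nigra and Ao_montana.

5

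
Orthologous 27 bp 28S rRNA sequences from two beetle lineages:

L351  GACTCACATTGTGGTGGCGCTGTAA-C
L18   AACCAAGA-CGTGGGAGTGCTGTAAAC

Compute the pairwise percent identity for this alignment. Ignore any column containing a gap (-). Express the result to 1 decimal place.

Excluding the 2 gap columns leaves 25 comparable sites.
The sequences differ at positions 1 (G/A), 4 (T/C), 5 (C/A), 7 (C/G), 10 (T/C), 15 (T/G), 16 (G/A), 18 (C/T).
17 of the 25 comparable sites match, so the percent identity is 17/25 × 100 = 68.0%.

68.0%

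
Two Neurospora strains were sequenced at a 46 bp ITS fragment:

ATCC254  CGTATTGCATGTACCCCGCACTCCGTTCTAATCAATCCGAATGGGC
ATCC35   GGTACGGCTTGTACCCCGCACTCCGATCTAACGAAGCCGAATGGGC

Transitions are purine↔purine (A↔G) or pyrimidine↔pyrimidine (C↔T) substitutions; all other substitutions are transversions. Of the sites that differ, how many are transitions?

The sequences differ at positions 1 (C/G, transversion), 5 (T/C, transition), 6 (T/G, transversion), 9 (A/T, transversion), 26 (T/A, transversion), 32 (T/C, transition), 33 (C/G, transversion), 36 (T/G, transversion).
Of the 8 differences, 2 transitions and 6 transversions, so the answer is 2.

2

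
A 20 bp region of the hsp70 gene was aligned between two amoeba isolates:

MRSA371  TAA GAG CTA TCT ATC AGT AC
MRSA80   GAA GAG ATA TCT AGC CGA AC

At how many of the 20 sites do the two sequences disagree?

Mismatches occur at site 1 (T/G), site 7 (C/A), site 14 (T/G), site 16 (A/C), site 18 (T/A).
That gives 5 mismatches out of 20 aligned sites, so the Hamming distance is 5.

5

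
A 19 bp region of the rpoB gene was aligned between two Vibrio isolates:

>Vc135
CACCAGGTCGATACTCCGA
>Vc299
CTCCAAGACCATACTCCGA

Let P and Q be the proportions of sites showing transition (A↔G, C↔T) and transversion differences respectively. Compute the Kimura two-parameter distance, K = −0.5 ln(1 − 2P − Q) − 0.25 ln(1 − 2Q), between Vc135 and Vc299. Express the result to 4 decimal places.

0.2476

Differing sites — 2:A/T (Tv); 6:G/A (Ti); 8:T/A (Tv); 10:G/C (Tv).
Of the 4 differences, 1 transition and 3 transversions over 19 sites: P = 1/19 = 0.052632, Q = 3/19 = 0.157895.
d = −0.5·ln(0.736841) − 0.25·ln(0.684210) = −0.5·(-0.305383) − 0.25·(-0.379490) = 0.2476.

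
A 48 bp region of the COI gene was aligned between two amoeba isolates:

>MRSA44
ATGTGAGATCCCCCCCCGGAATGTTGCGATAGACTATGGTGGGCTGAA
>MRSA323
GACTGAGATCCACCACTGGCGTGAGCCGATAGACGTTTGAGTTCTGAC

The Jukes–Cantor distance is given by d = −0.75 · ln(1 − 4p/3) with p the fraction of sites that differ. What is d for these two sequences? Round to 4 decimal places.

Mismatches occur at site 1 (A/G), site 2 (T/A), site 3 (G/C), site 12 (C/A), site 15 (C/A), site 17 (C/T), site 20 (A/C), site 21 (A/G), site 24 (T/A), site 25 (T/G), site 26 (G/C), site 35 (T/G), site 36 (A/T), site 38 (G/T), site 40 (T/A), site 42 (G/T), site 43 (G/T), site 48 (A/C).
p = 18/48 = 0.375000.
d = −0.75 · ln(1 − (4/3)·0.375000) = −0.75 · ln(0.500000) = −0.75 · (-0.693147) = 0.5199.

0.5199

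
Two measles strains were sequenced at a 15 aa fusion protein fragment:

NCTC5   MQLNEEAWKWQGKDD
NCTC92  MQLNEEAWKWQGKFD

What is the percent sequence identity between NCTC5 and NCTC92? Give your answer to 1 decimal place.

93.3%

A single mismatch occurs at site 14 (D→F).
14 of the 15 sites match, so the percent identity is 14/15 × 100 = 93.3%.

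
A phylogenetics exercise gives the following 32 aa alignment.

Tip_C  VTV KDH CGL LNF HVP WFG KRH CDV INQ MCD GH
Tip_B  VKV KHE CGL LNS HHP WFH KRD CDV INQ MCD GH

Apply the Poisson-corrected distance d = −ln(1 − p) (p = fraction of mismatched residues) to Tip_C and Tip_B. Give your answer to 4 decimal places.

0.2469

Differing sites — 2:T/K; 5:D/H; 6:H/E; 12:F/S; 14:V/H; 18:G/H; 21:H/D.
p = 7/32 = 0.218750.
d = −ln(1 − 0.218750) = −ln(0.781250) = 0.2469.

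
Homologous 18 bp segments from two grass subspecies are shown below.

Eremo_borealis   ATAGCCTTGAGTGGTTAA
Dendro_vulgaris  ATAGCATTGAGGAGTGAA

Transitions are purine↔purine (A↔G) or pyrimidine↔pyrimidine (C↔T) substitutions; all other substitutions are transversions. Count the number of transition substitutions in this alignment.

Differing sites — 6:C/A (Tv); 12:T/G (Tv); 13:G/A (Ti); 16:T/G (Tv).
Of the 4 differences, 1 transition and 3 transversions, so the answer is 1.

1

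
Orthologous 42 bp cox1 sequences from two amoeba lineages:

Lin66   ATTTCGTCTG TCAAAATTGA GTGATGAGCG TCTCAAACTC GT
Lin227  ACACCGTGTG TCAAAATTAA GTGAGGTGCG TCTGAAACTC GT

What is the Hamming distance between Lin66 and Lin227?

Mismatches occur at site 2 (T↔C), site 3 (T↔A), site 4 (T↔C), site 8 (C↔G), site 19 (G↔A), site 25 (T↔G), site 27 (A↔T), site 34 (C↔G).
That gives 8 mismatches out of 42 aligned sites, so the Hamming distance is 8.

8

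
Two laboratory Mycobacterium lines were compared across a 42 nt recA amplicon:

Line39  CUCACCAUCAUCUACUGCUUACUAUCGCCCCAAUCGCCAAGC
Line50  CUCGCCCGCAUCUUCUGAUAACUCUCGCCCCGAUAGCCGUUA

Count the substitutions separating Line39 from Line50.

13

Mismatches occur at site 4 (A/G), site 7 (A/C), site 8 (U/G), site 14 (A/U), site 18 (C/A), site 20 (U/A), site 24 (A/C), site 32 (A/G), site 35 (C/A), site 39 (A/G), site 40 (A/U), site 41 (G/U), site 42 (C/A).
That gives 13 mismatches out of 42 aligned sites, so the Hamming distance is 13.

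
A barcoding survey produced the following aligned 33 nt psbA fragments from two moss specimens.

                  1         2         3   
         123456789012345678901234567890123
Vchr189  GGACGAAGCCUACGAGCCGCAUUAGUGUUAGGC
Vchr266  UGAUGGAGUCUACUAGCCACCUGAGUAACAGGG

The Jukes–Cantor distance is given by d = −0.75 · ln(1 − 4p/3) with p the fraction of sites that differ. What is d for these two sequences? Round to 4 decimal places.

0.4975

The sequences differ at positions 1 (G/U), 4 (C/U), 6 (A/G), 9 (C/U), 14 (G/U), 19 (G/A), 21 (A/C), 23 (U/G), 27 (G/A), 28 (U/A), 29 (U/C), 33 (C/G).
p = 12/33 = 0.363636.
d = −0.75 · ln(1 − (4/3)·0.363636) = −0.75 · ln(0.515152) = −0.75 · (-0.663293) = 0.4975.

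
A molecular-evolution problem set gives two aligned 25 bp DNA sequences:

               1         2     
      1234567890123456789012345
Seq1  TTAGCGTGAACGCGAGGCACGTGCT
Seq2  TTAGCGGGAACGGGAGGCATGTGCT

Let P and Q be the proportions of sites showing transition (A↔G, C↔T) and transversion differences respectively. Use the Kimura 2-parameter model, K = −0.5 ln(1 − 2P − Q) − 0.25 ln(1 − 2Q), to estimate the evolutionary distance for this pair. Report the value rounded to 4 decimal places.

0.1308

The sequences differ at positions 7 (T/G, transversion), 13 (C/G, transversion), 20 (C/T, transition).
Of the 3 differences, 1 transition and 2 transversions over 25 sites: P = 1/25 = 0.040000, Q = 2/25 = 0.080000.
d = −0.5·ln(0.840000) − 0.25·ln(0.840000) = −0.5·(-0.174353) − 0.25·(-0.174353) = 0.1308.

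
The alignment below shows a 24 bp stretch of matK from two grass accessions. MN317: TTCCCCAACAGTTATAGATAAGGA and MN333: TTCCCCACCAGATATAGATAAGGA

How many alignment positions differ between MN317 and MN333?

Mismatches occur at site 8 (A/C), site 12 (T/A).
That gives 2 mismatches out of 24 aligned sites, so the Hamming distance is 2.

2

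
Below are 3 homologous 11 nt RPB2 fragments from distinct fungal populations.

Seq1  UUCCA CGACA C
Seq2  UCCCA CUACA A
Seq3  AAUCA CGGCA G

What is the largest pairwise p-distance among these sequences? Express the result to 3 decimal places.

0.545

Pairwise Hamming distances:
  Seq1 vs Seq2: 3
  Seq1 vs Seq3: 5
  Seq2 vs Seq3: 6
The largest is 6 mismatches, between Seq2 and Seq3; p = 6/11 = 0.545.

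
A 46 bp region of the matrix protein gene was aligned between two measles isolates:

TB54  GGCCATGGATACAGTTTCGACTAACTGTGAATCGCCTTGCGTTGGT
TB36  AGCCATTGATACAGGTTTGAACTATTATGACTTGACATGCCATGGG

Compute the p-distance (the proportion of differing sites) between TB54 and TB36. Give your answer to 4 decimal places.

The sequences differ at positions 1 (G/A), 7 (G/T), 15 (T/G), 18 (C/T), 21 (C/A), 22 (T/C), 23 (A/T), 25 (C/T), 27 (G/A), 31 (A/C), 33 (C/T), 35 (C/A), 37 (T/A), 41 (G/C), 42 (T/A), 46 (T/G).
There are 16 differences over 46 sites, so p = 16/46 = 0.3478.

0.3478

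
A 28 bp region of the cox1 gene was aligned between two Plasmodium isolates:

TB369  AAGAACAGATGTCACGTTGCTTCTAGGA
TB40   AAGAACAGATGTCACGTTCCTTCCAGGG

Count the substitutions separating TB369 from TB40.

Mismatches occur at site 19 (G/C), site 24 (T/C), site 28 (A/G).
That gives 3 mismatches out of 28 aligned sites, so the Hamming distance is 3.

3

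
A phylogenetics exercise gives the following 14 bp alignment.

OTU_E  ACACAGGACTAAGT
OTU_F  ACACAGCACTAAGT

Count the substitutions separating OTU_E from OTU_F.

A single mismatch occurs at site 7 (G/C).
That gives 1 mismatch out of 14 aligned sites, so the Hamming distance is 1.

1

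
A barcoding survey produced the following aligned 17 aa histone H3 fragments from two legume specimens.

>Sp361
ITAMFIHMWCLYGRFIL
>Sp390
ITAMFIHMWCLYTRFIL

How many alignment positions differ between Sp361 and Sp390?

1

Differing sites — 13:G/T.
That gives 1 mismatch out of 17 aligned sites, so the Hamming distance is 1.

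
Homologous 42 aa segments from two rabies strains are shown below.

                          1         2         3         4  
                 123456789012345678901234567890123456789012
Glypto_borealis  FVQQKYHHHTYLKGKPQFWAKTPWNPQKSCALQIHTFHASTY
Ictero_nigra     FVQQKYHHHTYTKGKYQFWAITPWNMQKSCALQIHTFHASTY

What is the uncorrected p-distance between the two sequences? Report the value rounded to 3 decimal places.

Mismatches occur at site 12 (L/T), site 16 (P/Y), site 21 (K/I), site 26 (P/M).
There are 4 differences over 42 sites, so p = 4/42 = 0.095.

0.095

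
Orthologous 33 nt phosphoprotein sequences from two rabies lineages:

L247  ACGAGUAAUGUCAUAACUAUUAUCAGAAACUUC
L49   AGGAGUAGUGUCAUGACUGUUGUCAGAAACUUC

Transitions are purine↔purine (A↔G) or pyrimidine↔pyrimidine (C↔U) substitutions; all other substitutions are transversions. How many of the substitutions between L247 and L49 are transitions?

4

Differing sites — 2:C/G (Tv); 8:A/G (Ti); 15:A/G (Ti); 19:A/G (Ti); 22:A/G (Ti).
Of the 5 differences, 4 transitions and 1 transversion, so the answer is 4.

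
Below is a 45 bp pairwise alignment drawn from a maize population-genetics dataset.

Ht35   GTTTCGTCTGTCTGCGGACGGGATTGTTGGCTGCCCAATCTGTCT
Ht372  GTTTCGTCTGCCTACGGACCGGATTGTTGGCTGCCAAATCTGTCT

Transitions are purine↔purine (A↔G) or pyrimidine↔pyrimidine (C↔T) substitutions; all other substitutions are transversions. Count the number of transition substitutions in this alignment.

2

Mismatches occur at site 11 (T↔C, transition), site 14 (G↔A, transition), site 20 (G↔C, transversion), site 36 (C↔A, transversion).
Of the 4 differences, 2 transitions and 2 transversions, so the answer is 2.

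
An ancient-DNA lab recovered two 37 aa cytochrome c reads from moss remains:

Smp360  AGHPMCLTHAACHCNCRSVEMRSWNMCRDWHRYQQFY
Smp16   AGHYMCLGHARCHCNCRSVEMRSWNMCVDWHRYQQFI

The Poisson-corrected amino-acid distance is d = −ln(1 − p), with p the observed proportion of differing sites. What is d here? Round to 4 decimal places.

0.1452

The sequences differ at positions 4 (P/Y), 8 (T/G), 11 (A/R), 28 (R/V), 37 (Y/I).
p = 5/37 = 0.135135.
d = −ln(1 − 0.135135) = −ln(0.864865) = 0.1452.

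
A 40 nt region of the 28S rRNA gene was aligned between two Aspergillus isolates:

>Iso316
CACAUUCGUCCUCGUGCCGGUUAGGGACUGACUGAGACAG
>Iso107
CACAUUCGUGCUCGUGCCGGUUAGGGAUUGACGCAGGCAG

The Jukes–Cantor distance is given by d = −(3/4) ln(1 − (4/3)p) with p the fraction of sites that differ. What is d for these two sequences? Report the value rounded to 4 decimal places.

0.1367

Mismatches occur at site 10 (C/G), site 28 (C/U), site 33 (U/G), site 34 (G/C), site 37 (A/G).
p = 5/40 = 0.125000.
d = −0.75 · ln(1 − (4/3)·0.125000) = −0.75 · ln(0.833333) = −0.75 · (-0.182322) = 0.1367.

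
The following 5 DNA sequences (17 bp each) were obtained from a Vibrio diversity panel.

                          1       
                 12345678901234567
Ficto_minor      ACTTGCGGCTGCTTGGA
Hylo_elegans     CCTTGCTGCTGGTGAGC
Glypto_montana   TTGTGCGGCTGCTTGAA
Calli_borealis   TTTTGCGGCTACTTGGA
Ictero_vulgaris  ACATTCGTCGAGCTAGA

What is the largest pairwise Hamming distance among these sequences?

Pairwise Hamming distances:
  Ficto_minor vs Hylo_elegans: 6
  Ficto_minor vs Glypto_montana: 4
  Ficto_minor vs Calli_borealis: 3
  Ficto_minor vs Ictero_vulgaris: 8
  Hylo_elegans vs Glypto_montana: 9
  Hylo_elegans vs Calli_borealis: 8
  Hylo_elegans vs Ictero_vulgaris: 10
  Glypto_montana vs Calli_borealis: 3
  Glypto_montana vs Ictero_vulgaris: 11
  Calli_borealis vs Ictero_vulgaris: 9
The largest is 11, between Glypto_montana and Ictero_vulgaris.

11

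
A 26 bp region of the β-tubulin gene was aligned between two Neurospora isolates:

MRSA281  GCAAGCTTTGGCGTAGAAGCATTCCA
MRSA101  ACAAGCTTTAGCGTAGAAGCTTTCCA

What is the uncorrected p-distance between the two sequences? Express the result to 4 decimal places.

0.1154

Differing sites — 1:G/A; 10:G/A; 21:A/T.
There are 3 differences over 26 sites, so p = 3/26 = 0.1154.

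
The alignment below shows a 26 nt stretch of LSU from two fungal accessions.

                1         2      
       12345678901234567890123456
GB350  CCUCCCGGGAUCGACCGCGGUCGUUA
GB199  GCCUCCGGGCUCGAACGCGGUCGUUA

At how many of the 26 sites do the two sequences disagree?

Differing sites — 1:C/G; 3:U/C; 4:C/U; 10:A/C; 15:C/A.
That gives 5 mismatches out of 26 aligned sites, so the Hamming distance is 5.

5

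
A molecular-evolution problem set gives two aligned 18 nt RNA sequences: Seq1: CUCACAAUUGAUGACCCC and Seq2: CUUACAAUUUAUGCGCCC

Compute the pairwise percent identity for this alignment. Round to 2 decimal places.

77.78%

The sequences differ at positions 3 (C/U), 10 (G/U), 14 (A/C), 15 (C/G).
14 of the 18 sites match, so the percent identity is 14/18 × 100 = 77.78%.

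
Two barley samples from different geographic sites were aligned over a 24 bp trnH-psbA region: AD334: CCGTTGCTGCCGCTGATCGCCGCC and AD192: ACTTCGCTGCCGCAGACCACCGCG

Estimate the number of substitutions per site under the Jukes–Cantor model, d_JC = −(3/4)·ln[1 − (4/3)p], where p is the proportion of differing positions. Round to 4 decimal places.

Mismatches occur at site 1 (C↔A), site 3 (G↔T), site 5 (T↔C), site 14 (T↔A), site 17 (T↔C), site 19 (G↔A), site 24 (C↔G).
p = 7/24 = 0.291667.
d = −0.75 · ln(1 − (4/3)·0.291667) = −0.75 · ln(0.611111) = −0.75 · (-0.492477) = 0.3694.

0.3694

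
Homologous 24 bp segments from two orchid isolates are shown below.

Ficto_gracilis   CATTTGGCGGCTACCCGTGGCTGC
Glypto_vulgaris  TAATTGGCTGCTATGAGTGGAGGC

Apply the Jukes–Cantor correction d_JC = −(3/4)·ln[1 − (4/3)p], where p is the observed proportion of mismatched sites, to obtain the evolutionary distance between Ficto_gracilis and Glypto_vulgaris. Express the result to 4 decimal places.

Differing sites — 1:C/T; 3:T/A; 9:G/T; 14:C/T; 15:C/G; 16:C/A; 21:C/A; 22:T/G.
p = 8/24 = 0.333333.
d = −0.75 · ln(1 − (4/3)·0.333333) = −0.75 · ln(0.555556) = −0.75 · (-0.587786) = 0.4408.

0.4408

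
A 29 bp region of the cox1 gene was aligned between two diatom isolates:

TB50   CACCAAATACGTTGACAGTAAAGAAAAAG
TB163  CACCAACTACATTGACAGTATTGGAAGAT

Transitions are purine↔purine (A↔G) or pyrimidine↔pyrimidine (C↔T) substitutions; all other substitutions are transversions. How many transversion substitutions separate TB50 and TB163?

4

The sequences differ at positions 7 (A/C, transversion), 11 (G/A, transition), 21 (A/T, transversion), 22 (A/T, transversion), 24 (A/G, transition), 27 (A/G, transition), 29 (G/T, transversion).
Of the 7 differences, 3 transitions and 4 transversions, so the answer is 4.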